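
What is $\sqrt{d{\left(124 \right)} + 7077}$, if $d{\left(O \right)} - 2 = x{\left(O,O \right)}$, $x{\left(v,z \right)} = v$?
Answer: $49 \sqrt{3} \approx 84.87$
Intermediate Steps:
$d{\left(O \right)} = 2 + O$
$\sqrt{d{\left(124 \right)} + 7077} = \sqrt{\left(2 + 124\right) + 7077} = \sqrt{126 + 7077} = \sqrt{7203} = 49 \sqrt{3}$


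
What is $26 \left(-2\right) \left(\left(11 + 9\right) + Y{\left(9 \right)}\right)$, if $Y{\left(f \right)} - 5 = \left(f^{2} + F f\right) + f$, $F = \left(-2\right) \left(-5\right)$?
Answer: $-10660$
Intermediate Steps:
$F = 10$
$Y{\left(f \right)} = 5 + f^{2} + 11 f$ ($Y{\left(f \right)} = 5 + \left(\left(f^{2} + 10 f\right) + f\right) = 5 + \left(f^{2} + 11 f\right) = 5 + f^{2} + 11 f$)
$26 \left(-2\right) \left(\left(11 + 9\right) + Y{\left(9 \right)}\right) = 26 \left(-2\right) \left(\left(11 + 9\right) + \left(5 + 9^{2} + 11 \cdot 9\right)\right) = - 52 \left(20 + \left(5 + 81 + 99\right)\right) = - 52 \left(20 + 185\right) = \left(-52\right) 205 = -10660$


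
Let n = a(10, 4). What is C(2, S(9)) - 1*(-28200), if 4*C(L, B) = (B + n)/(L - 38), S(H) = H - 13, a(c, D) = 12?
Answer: 507599/18 ≈ 28200.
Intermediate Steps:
n = 12
S(H) = -13 + H
C(L, B) = (12 + B)/(4*(-38 + L)) (C(L, B) = ((B + 12)/(L - 38))/4 = ((12 + B)/(-38 + L))/4 = (12 + B)/(4*(-38 + L)))
C(2, S(9)) - 1*(-28200) = (12 + (-13 + 9))/(4*(-38 + 2)) - 1*(-28200) = (¼)*(12 - 4)/(-36) + 28200 = (¼)*(-1/36)*8 + 28200 = -1/18 + 28200 = 507599/18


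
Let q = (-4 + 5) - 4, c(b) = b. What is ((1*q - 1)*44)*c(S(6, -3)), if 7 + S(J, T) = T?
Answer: 1760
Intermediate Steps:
S(J, T) = -7 + T
q = -3 (q = 1 - 4 = -3)
((1*q - 1)*44)*c(S(6, -3)) = ((1*(-3) - 1)*44)*(-7 - 3) = ((-3 - 1)*44)*(-10) = -4*44*(-10) = -176*(-10) = 1760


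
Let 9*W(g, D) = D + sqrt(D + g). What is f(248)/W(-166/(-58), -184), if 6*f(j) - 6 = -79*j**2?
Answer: 38889915240/987077 + 7288215*I*sqrt(152337)/987077 ≈ 39399.0 + 2881.9*I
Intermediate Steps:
W(g, D) = D/9 + sqrt(D + g)/9 (W(g, D) = (D + sqrt(D + g))/9 = D/9 + sqrt(D + g)/9)
f(j) = 1 - 79*j**2/6 (f(j) = 1 + (-79*j**2)/6 = 1 - 79*j**2/6)
f(248)/W(-166/(-58), -184) = (1 - 79/6*248**2)/((1/9)*(-184) + sqrt(-184 - 166/(-58))/9) = (1 - 79/6*61504)/(-184/9 + sqrt(-184 - 166*(-1/58))/9) = (1 - 2429408/3)/(-184/9 + sqrt(-184 + 83/29)/9) = -2429405/(3*(-184/9 + sqrt(-5253/29)/9)) = -2429405/(3*(-184/9 + (I*sqrt(152337)/29)/9)) = -2429405/(3*(-184/9 + I*sqrt(152337)/261))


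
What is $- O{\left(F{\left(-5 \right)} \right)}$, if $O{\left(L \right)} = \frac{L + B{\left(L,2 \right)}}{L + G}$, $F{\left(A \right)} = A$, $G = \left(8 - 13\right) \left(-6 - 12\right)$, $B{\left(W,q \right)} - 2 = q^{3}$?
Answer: $- \frac{1}{17} \approx -0.058824$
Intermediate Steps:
$B{\left(W,q \right)} = 2 + q^{3}$
$G = 90$ ($G = \left(-5\right) \left(-18\right) = 90$)
$O{\left(L \right)} = \frac{10 + L}{90 + L}$ ($O{\left(L \right)} = \frac{L + \left(2 + 2^{3}\right)}{L + 90} = \frac{L + \left(2 + 8\right)}{90 + L} = \frac{L + 10}{90 + L} = \frac{10 + L}{90 + L}$)
$- O{\left(F{\left(-5 \right)} \right)} = - \frac{10 - 5}{90 - 5} = - \frac{5}{85} = \left(-1\right) \frac{1}{17} = - \frac{1}{17}$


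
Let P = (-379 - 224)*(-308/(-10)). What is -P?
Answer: 92862/5 ≈ 18572.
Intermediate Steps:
P = -92862/5 (P = -(-185724)*(-1)/10 = -603*154/5 = -92862/5 ≈ -18572.)
-P = -1*(-92862/5) = 92862/5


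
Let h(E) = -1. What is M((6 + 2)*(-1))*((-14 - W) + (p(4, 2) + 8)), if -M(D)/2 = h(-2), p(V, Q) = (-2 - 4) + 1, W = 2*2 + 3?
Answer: -36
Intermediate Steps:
W = 7 (W = 4 + 3 = 7)
p(V, Q) = -5 (p(V, Q) = -6 + 1 = -5)
M(D) = 2 (M(D) = -2*(-1) = 2)
M((6 + 2)*(-1))*((-14 - W) + (p(4, 2) + 8)) = 2*((-14 - 1*7) + (-5 + 8)) = 2*((-14 - 7) + 3) = 2*(-21 + 3) = 2*(-18) = -36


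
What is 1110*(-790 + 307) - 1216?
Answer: -537346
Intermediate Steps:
1110*(-790 + 307) - 1216 = 1110*(-483) - 1216 = -536130 - 1216 = -537346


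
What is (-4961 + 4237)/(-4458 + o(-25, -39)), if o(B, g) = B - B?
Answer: 362/2229 ≈ 0.16240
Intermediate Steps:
o(B, g) = 0
(-4961 + 4237)/(-4458 + o(-25, -39)) = (-4961 + 4237)/(-4458 + 0) = -724/(-4458) = -724*(-1/4458) = 362/2229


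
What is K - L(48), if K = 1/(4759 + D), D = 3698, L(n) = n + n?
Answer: -811871/8457 ≈ -96.000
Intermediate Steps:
L(n) = 2*n
K = 1/8457 (K = 1/(4759 + 3698) = 1/8457 ≈ 0.00011825)
K - L(48) = 1/8457 - 2*48 = 1/8457 - 1*96 = 1/8457 - 96 = -811871/8457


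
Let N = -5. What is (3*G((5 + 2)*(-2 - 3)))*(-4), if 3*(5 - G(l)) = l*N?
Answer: 640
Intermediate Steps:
G(l) = 5 + 5*l/3 (G(l) = 5 - l*(-5)/3 = 5 - (-5)*l/3 = 5 + 5*l/3)
(3*G((5 + 2)*(-2 - 3)))*(-4) = (3*(5 + 5*((5 + 2)*(-2 - 3))/3))*(-4) = (3*(5 + 5*(7*(-5))/3))*(-4) = (3*(5 + (5/3)*(-35)))*(-4) = (3*(5 - 175/3))*(-4) = (3*(-160/3))*(-4) = -160*(-4) = 640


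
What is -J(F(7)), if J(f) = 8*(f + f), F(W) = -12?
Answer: 192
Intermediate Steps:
J(f) = 16*f (J(f) = 8*(2*f) = 16*f)
-J(F(7)) = -16*(-12) = -1*(-192) = 192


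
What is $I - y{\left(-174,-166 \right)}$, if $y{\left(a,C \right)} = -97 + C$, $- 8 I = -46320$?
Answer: $6053$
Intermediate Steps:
$I = 5790$ ($I = \left(- \frac{1}{8}\right) \left(-46320\right) = 5790$)
$I - y{\left(-174,-166 \right)} = 5790 - \left(-97 - 166\right) = 5790 - -263 = 5790 + 263 = 6053$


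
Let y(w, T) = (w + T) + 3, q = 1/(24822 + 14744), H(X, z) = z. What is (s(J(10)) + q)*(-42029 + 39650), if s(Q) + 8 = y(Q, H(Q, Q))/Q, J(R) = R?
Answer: 1341311127/98915 ≈ 13560.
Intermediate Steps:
q = 1/39566 ≈ 2.5274e-5
y(w, T) = 3 + T + w (y(w, T) = (T + w) + 3 = 3 + T + w)
s(Q) = -8 + (3 + 2*Q)/Q (s(Q) = -8 + (3 + Q + Q)/Q = -8 + (3 + 2*Q)/Q)
(s(J(10)) + q)*(-42029 + 39650) = ((-6 + 3/10) + 1/39566)*(-42029 + 39650) = ((-6 + 3*(1/10)) + 1/39566)*(-2379) = ((-6 + 3/10) + 1/39566)*(-2379) = (-57/10 + 1/39566)*(-2379) = -563813/98915*(-2379) = 1341311127/98915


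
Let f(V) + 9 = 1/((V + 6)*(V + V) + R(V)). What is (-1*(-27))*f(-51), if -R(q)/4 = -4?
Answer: -1119231/4606 ≈ -242.99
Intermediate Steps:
R(q) = 16 (R(q) = -4*(-4) = 16)
f(V) = -9 + 1/(16 + 2*V*(6 + V)) (f(V) = -9 + 1/((V + 6)*(V + V) + 16) = -9 + 1/((6 + V)*(2*V) + 16) = -9 + 1/(2*V*(6 + V) + 16) = -9 + 1/(16 + 2*V*(6 + V)))
(-1*(-27))*f(-51) = (-1*(-27))*((-143 - 108*(-51) - 18*(-51)²)/(2*(8 + (-51)² + 6*(-51)))) = 27*((-143 + 5508 - 18*2601)/(2*(8 + 2601 - 306))) = 27*((½)*(-143 + 5508 - 46818)/2303) = 27*((½)*(1/2303)*(-41453)) = 27*(-41453/4606) = -1119231/4606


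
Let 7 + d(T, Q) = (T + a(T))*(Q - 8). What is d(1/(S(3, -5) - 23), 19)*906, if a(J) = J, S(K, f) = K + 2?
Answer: -22348/3 ≈ -7449.3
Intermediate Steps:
S(K, f) = 2 + K
d(T, Q) = -7 + 2*T*(-8 + Q) (d(T, Q) = -7 + (T + T)*(Q - 8) = -7 + (2*T)*(-8 + Q) = -7 + 2*T*(-8 + Q))
d(1/(S(3, -5) - 23), 19)*906 = (-7 - 16/((2 + 3) - 23) + 2*19/((2 + 3) - 23))*906 = (-7 - 16/(5 - 23) + 2*19/(5 - 23))*906 = (-7 - 16/(-18) + 2*19/(-18))*906 = (-7 - 16*(-1/18) + 2*19*(-1/18))*906 = (-7 + 8/9 - 19/9)*906 = -74/9*906 = -22348/3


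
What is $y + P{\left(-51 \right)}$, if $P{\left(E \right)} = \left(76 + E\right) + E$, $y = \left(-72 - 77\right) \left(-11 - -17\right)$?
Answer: $-920$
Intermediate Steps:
$y = -894$ ($y = - 149 \left(-11 + 17\right) = \left(-149\right) 6 = -894$)
$P{\left(E \right)} = 76 + 2 E$
$y + P{\left(-51 \right)} = -894 + \left(76 + 2 \left(-51\right)\right) = -894 + \left(76 - 102\right) = -894 - 26 = -920$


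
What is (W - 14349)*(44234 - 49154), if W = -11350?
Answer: 126439080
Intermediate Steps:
(W - 14349)*(44234 - 49154) = (-11350 - 14349)*(44234 - 49154) = -25699*(-4920) = 126439080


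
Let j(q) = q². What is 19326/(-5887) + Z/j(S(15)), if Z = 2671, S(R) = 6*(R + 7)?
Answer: -321012047/102575088 ≈ -3.1295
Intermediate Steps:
S(R) = 42 + 6*R (S(R) = 6*(7 + R) = 42 + 6*R)
19326/(-5887) + Z/j(S(15)) = 19326/(-5887) + 2671/((42 + 6*15)²) = 19326*(-1/5887) + 2671/((42 + 90)²) = -19326/5887 + 2671/(132²) = -19326/5887 + 2671/17424 = -321012047/102575088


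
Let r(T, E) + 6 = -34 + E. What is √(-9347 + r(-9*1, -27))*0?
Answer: 0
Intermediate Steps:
r(T, E) = -40 + E (r(T, E) = -6 + (-34 + E) = -40 + E)
√(-9347 + r(-9*1, -27))*0 = √(-9347 + (-40 - 27))*0 = √(-9347 - 67)*0 = √(-9414)*0 = (3*I*√1046)*0 = 0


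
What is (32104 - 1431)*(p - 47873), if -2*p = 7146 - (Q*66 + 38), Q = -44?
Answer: -1621957567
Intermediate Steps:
p = -5006 (p = -(7146 - (-44*66 + 38))/2 = -(7146 - (-2904 + 38))/2 = -(7146 - 1*(-2866))/2 = -(7146 + 2866)/2 = -1/2*10012 = -5006)
(32104 - 1431)*(p - 47873) = (32104 - 1431)*(-5006 - 47873) = 30673*(-52879) = -1621957567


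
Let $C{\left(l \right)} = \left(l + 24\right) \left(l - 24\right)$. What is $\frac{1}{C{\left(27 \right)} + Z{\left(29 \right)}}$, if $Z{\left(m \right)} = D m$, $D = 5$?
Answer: $\frac{1}{298} \approx 0.0033557$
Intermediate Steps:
$Z{\left(m \right)} = 5 m$
$C{\left(l \right)} = \left(-24 + l\right) \left(24 + l\right)$ ($C{\left(l \right)} = \left(24 + l\right) \left(-24 + l\right) = \left(-24 + l\right) \left(24 + l\right)$)
$\frac{1}{C{\left(27 \right)} + Z{\left(29 \right)}} = \frac{1}{\left(-576 + 27^{2}\right) + 5 \cdot 29} = \frac{1}{\left(-576 + 729\right) + 145} = \frac{1}{153 + 145} = \frac{1}{298}$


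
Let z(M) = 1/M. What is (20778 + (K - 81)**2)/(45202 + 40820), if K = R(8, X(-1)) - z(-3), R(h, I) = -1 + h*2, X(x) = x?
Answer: 225811/774198 ≈ 0.29167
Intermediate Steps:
z(M) = 1/M
R(h, I) = -1 + 2*h
K = 46/3 (K = (-1 + 2*8) - 1/(-3) = (-1 + 16) - 1*(-1/3) = 15 + 1/3 = 46/3 ≈ 15.333)
(20778 + (K - 81)**2)/(45202 + 40820) = (20778 + (46/3 - 81)**2)/(45202 + 40820) = (20778 + (-197/3)**2)/86022 = (20778 + 38809/9)*(1/86022) = (225811/9)*(1/86022) = 225811/774198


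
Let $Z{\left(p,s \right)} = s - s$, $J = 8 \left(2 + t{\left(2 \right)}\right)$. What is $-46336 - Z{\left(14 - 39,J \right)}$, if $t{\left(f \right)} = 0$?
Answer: $-46336$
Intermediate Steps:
$J = 16$ ($J = 8 \left(2 + 0\right) = 8 \cdot 2 = 16$)
$Z{\left(p,s \right)} = 0$
$-46336 - Z{\left(14 - 39,J \right)} = -46336 - 0 = -46336 + 0 = -46336$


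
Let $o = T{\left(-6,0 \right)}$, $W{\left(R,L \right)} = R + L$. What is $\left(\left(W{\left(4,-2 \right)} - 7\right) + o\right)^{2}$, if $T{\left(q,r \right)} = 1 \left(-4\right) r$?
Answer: $25$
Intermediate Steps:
$W{\left(R,L \right)} = L + R$
$T{\left(q,r \right)} = - 4 r$
$o = 0$ ($o = \left(-4\right) 0 = 0$)
$\left(\left(W{\left(4,-2 \right)} - 7\right) + o\right)^{2} = \left(\left(\left(-2 + 4\right) - 7\right) + 0\right)^{2} = \left(\left(2 - 7\right) + 0\right)^{2} = \left(-5 + 0\right)^{2} = \left(-5\right)^{2} = 25$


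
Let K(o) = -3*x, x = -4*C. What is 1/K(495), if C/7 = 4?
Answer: 1/336 ≈ 0.0029762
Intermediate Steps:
C = 28 (C = 7*4 = 28)
x = -112 (x = -4*28 = -112)
K(o) = 336 (K(o) = -3*(-112) = 336)
1/K(495) = 1/336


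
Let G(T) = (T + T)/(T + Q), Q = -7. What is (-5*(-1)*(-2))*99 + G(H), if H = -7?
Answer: -989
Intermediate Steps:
G(T) = 2*T/(-7 + T) (G(T) = (T + T)/(T - 7) = (2*T)/(-7 + T) = 2*T/(-7 + T))
(-5*(-1)*(-2))*99 + G(H) = (-5*(-1)*(-2))*99 + 2*(-7)/(-7 - 7) = (5*(-2))*99 + 2*(-7)/(-14) = -10*99 + 2*(-7)*(-1/14) = -990 + 1 = -989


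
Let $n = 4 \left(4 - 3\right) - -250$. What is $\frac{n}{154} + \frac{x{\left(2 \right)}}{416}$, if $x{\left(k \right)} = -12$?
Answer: $\frac{12977}{8008} \approx 1.6205$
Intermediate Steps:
$n = 254$ ($n = 4 \cdot 1 + 250 = 4 + 250 = 254$)
$\frac{n}{154} + \frac{x{\left(2 \right)}}{416} = \frac{254}{154} - \frac{12}{416} = 254 \cdot \frac{1}{154} - \frac{3}{104} = \frac{127}{77} - \frac{3}{104} = \frac{12977}{8008}$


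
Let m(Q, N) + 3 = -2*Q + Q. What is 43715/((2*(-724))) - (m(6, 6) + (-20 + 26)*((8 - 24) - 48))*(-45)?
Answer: -25651595/1448 ≈ -17715.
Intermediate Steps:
m(Q, N) = -3 - Q (m(Q, N) = -3 + (-2*Q + Q) = -3 - Q)
43715/((2*(-724))) - (m(6, 6) + (-20 + 26)*((8 - 24) - 48))*(-45) = 43715/((2*(-724))) - ((-3 - 1*6) + (-20 + 26)*((8 - 24) - 48))*(-45) = 43715/(-1448) - ((-3 - 6) + 6*(-16 - 48))*(-45) = 43715*(-1/1448) - (-9 + 6*(-64))*(-45) = -43715/1448 - (-9 - 384)*(-45) = -43715/1448 - (-393)*(-45) = -43715/1448 - 1*17685 = -43715/1448 - 17685 = -25651595/1448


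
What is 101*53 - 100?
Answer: 5253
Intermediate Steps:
101*53 - 100 = 5353 - 100 = 5253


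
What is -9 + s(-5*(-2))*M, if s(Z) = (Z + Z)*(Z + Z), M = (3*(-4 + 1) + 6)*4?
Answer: -4809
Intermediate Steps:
M = -12 (M = (3*(-3) + 6)*4 = (-9 + 6)*4 = -3*4 = -12)
s(Z) = 4*Z² (s(Z) = (2*Z)*(2*Z) = 4*Z²)
-9 + s(-5*(-2))*M = -9 + (4*(-5*(-2))²)*(-12) = -9 + (4*10²)*(-12) = -9 + (4*100)*(-12) = -9 + 400*(-12) = -9 - 4800 = -4809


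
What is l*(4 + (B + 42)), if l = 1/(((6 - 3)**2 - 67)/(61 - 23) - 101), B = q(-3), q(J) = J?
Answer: -817/1948 ≈ -0.41940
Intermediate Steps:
B = -3
l = -19/1948 (l = 1/((3**2 - 67)/38 - 101) = 1/((9 - 67)*(1/38) - 101) = 1/(-58*1/38 - 101) = 1/(-29/19 - 101) = 1/(-1948/19) = -19/1948 ≈ -0.0097536)
l*(4 + (B + 42)) = -19*(4 + (-3 + 42))/1948 = -19*(4 + 39)/1948 = -19/1948*43 = -817/1948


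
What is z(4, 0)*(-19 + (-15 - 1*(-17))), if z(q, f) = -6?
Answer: 102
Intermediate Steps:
z(4, 0)*(-19 + (-15 - 1*(-17))) = -6*(-19 + (-15 - 1*(-17))) = -6*(-19 + (-15 + 17)) = -6*(-19 + 2) = -6*(-17) = 102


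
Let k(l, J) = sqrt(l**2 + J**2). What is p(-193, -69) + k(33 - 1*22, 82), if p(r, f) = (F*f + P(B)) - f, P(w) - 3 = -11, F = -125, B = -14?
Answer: 8686 + 37*sqrt(5) ≈ 8768.7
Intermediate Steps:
P(w) = -8 (P(w) = 3 - 11 = -8)
k(l, J) = sqrt(J**2 + l**2)
p(r, f) = -8 - 126*f (p(r, f) = (-125*f - 8) - f = (-8 - 125*f) - f = -8 - 126*f)
p(-193, -69) + k(33 - 1*22, 82) = (-8 - 126*(-69)) + sqrt(82**2 + (33 - 1*22)**2) = (-8 + 8694) + sqrt(6724 + (33 - 22)**2) = 8686 + sqrt(6724 + 11**2) = 8686 + sqrt(6724 + 121) = 8686 + sqrt(6845) = 8686 + 37*sqrt(5)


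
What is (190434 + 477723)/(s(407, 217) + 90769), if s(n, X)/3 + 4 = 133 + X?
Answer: 668157/91807 ≈ 7.2778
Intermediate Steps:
s(n, X) = 387 + 3*X (s(n, X) = -12 + 3*(133 + X) = -12 + (399 + 3*X) = 387 + 3*X)
(190434 + 477723)/(s(407, 217) + 90769) = (190434 + 477723)/((387 + 3*217) + 90769) = 668157/((387 + 651) + 90769) = 668157/(1038 + 90769) = 668157/91807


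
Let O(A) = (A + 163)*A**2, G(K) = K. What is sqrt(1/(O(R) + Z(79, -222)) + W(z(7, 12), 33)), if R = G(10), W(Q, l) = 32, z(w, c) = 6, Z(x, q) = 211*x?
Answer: sqrt(218488809)/2613 ≈ 5.6569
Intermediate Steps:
R = 10
O(A) = A**2*(163 + A) (O(A) = (163 + A)*A**2 = A**2*(163 + A))
sqrt(1/(O(R) + Z(79, -222)) + W(z(7, 12), 33)) = sqrt(1/(10**2*(163 + 10) + 211*79) + 32) = sqrt(1/(100*173 + 16669) + 32) = sqrt(1/(17300 + 16669) + 32) = sqrt(1/33969 + 32) = sqrt(1087009/33969) = sqrt(218488809)/2613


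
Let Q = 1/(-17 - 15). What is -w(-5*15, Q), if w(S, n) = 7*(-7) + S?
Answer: 124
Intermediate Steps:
Q = -1/32 (Q = 1/(-32) = -1/32 ≈ -0.031250)
w(S, n) = -49 + S
-w(-5*15, Q) = -(-49 - 5*15) = -(-49 - 75) = -1*(-124) = 124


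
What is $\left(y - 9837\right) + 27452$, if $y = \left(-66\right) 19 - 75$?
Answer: $16286$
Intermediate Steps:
$y = -1329$ ($y = -1254 - 75 = -1329$)
$\left(y - 9837\right) + 27452 = \left(-1329 - 9837\right) + 27452 = -11166 + 27452 = 16286$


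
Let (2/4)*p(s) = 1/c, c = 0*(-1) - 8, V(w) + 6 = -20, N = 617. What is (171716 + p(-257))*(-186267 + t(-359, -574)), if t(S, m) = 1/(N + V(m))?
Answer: -18903121592987/591 ≈ -3.1985e+10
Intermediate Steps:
V(w) = -26 (V(w) = -6 - 20 = -26)
t(S, m) = 1/591 (t(S, m) = 1/(617 - 26) = 1/591)
c = -8 (c = 0 - 8 = -8)
p(s) = -¼ (p(s) = 2/(-8) = 2*(-⅛) = -¼)
(171716 + p(-257))*(-186267 + t(-359, -574)) = (171716 - ¼)*(-186267 + 1/591) = (686863/4)*(-110083796/591) = -18903121592987/591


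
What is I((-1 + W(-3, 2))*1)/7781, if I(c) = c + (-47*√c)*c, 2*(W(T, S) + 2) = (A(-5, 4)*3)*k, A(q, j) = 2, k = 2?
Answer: 3/7781 - 141*√3/7781 ≈ -0.031001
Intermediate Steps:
W(T, S) = 4 (W(T, S) = -2 + ((2*3)*2)/2 = -2 + (6*2)/2 = -2 + (½)*12 = -2 + 6 = 4)
I(c) = c - 47*c^(3/2)
I((-1 + W(-3, 2))*1)/7781 = ((-1 + 4)*1 - 47*(-1 + 4)^(3/2))/7781 = (3*1 - 47*3*√3)*(1/7781) = (3 - 141*√3)*(1/7781) = 3/7781 - 141*√3/7781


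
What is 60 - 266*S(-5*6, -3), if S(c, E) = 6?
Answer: -1536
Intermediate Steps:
60 - 266*S(-5*6, -3) = 60 - 266*6 = 60 - 1596 = -1536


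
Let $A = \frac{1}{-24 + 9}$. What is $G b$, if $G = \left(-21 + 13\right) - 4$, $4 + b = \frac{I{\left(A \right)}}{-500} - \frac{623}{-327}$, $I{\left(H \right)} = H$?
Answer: $\frac{1712391}{68125} \approx 25.136$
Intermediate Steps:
$A = - \frac{1}{15}$ ($A = \frac{1}{-15} = - \frac{1}{15} \approx -0.066667$)
$b = - \frac{570797}{272500}$ ($b = -4 - \left(- \frac{623}{327} - \frac{1}{7500}\right) = -4 - - \frac{519203}{272500} = -4 + \left(\frac{1}{7500} + \frac{623}{327}\right) = -4 + \frac{519203}{272500} = - \frac{570797}{272500} \approx -2.0947$)
$G = -12$ ($G = -8 - 4 = -12$)
$G b = \left(-12\right) \left(- \frac{570797}{272500}\right) = \frac{1712391}{68125}$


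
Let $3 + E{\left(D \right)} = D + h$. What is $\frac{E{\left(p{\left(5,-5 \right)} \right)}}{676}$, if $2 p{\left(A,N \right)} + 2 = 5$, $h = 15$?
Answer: $\frac{27}{1352} \approx 0.01997$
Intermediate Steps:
$p{\left(A,N \right)} = \frac{3}{2}$ ($p{\left(A,N \right)} = -1 + \frac{1}{2} \cdot 5 = -1 + \frac{5}{2} = \frac{3}{2}$)
$E{\left(D \right)} = 12 + D$ ($E{\left(D \right)} = -3 + \left(D + 15\right) = -3 + \left(15 + D\right) = 12 + D$)
$\frac{E{\left(p{\left(5,-5 \right)} \right)}}{676} = \frac{12 + \frac{3}{2}}{676} = \frac{27}{2} \cdot \frac{1}{676} = \frac{27}{1352}$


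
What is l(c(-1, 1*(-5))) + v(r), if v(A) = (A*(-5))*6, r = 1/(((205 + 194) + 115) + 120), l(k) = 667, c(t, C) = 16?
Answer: 211424/317 ≈ 666.95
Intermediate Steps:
r = 1/634 (r = 1/((399 + 115) + 120) = 1/(514 + 120) = 1/634 ≈ 0.0015773)
v(A) = -30*A (v(A) = -5*A*6 = -30*A)
l(c(-1, 1*(-5))) + v(r) = 667 - 30*1/634 = 667 - 15/317 = 211424/317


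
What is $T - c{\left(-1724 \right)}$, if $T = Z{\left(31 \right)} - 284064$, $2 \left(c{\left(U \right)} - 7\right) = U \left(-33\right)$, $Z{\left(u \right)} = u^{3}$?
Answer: $-282726$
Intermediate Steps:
$c{\left(U \right)} = 7 - \frac{33 U}{2}$ ($c{\left(U \right)} = 7 + \frac{U \left(-33\right)}{2} = 7 + \frac{\left(-33\right) U}{2} = 7 - \frac{33 U}{2}$)
$T = -254273$ ($T = 31^{3} - 284064 = 29791 - 284064 = -254273$)
$T - c{\left(-1724 \right)} = -254273 - \left(7 - -28446\right) = -254273 - \left(7 + 28446\right) = -254273 - 28453 = -282726$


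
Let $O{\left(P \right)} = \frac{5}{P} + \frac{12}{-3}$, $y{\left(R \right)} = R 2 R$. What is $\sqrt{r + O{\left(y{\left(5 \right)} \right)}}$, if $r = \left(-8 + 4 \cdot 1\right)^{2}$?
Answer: $\frac{11 \sqrt{10}}{10} \approx 3.4785$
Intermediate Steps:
$y{\left(R \right)} = 2 R^{2}$ ($y{\left(R \right)} = 2 R R = 2 R^{2}$)
$O{\left(P \right)} = -4 + \frac{5}{P}$ ($O{\left(P \right)} = \frac{5}{P} + 12 \left(- \frac{1}{3}\right) = \frac{5}{P} - 4 = -4 + \frac{5}{P}$)
$r = 16$ ($r = \left(-8 + 4\right)^{2} = \left(-4\right)^{2} = 16$)
$\sqrt{r + O{\left(y{\left(5 \right)} \right)}} = \sqrt{16 - \left(4 - \frac{5}{2 \cdot 5^{2}}\right)} = \sqrt{16 - \left(4 - \frac{5}{2 \cdot 25}\right)} = \sqrt{16 - \left(4 - \frac{5}{50}\right)} = \sqrt{16 + \left(-4 + 5 \cdot \frac{1}{50}\right)} = \sqrt{16 + \left(-4 + \frac{1}{10}\right)} = \sqrt{16 - \frac{39}{10}} = \sqrt{\frac{121}{10}} = \frac{11 \sqrt{10}}{10}$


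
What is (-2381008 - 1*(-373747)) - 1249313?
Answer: -3256574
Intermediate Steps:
(-2381008 - 1*(-373747)) - 1249313 = (-2381008 + 373747) - 1249313 = -2007261 - 1249313 = -3256574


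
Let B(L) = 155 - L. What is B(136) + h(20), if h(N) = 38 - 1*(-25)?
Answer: 82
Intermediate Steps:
h(N) = 63 (h(N) = 38 + 25 = 63)
B(136) + h(20) = (155 - 1*136) + 63 = (155 - 136) + 63 = 19 + 63 = 82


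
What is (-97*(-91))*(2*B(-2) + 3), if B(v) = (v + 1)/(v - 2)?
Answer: 61789/2 ≈ 30895.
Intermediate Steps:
B(v) = (1 + v)/(-2 + v)
(-97*(-91))*(2*B(-2) + 3) = (-97*(-91))*(2*((1 - 2)/(-2 - 2)) + 3) = 8827*(2*(-1/(-4)) + 3) = 8827*(2*(-1/4*(-1)) + 3) = 8827*(2*(1/4) + 3) = 8827*(1/2 + 3) = 8827*(7/2) = 61789/2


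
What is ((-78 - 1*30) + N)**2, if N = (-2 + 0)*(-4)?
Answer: 10000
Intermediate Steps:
N = 8 (N = -2*(-4) = 8)
((-78 - 1*30) + N)**2 = ((-78 - 1*30) + 8)**2 = ((-78 - 30) + 8)**2 = (-108 + 8)**2 = (-100)**2 = 10000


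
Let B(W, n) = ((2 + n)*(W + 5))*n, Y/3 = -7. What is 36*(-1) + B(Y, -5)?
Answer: -276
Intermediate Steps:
Y = -21 (Y = 3*(-7) = -21)
B(W, n) = n*(2 + n)*(5 + W) (B(W, n) = ((2 + n)*(5 + W))*n = n*(2 + n)*(5 + W))
36*(-1) + B(Y, -5) = 36*(-1) - 5*(10 + 2*(-21) + 5*(-5) - 21*(-5)) = -36 - 5*(10 - 42 - 25 + 105) = -36 - 5*48 = -36 - 240 = -276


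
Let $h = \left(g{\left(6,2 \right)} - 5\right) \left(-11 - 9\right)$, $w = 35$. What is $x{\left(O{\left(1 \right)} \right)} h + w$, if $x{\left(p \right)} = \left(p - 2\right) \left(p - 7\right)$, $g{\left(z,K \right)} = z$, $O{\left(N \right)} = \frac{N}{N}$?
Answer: $-85$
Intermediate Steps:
$O{\left(N \right)} = 1$
$x{\left(p \right)} = \left(-7 + p\right) \left(-2 + p\right)$ ($x{\left(p \right)} = \left(-2 + p\right) \left(-7 + p\right) = \left(-7 + p\right) \left(-2 + p\right)$)
$h = -20$ ($h = \left(6 - 5\right) \left(-11 - 9\right) = 1 \left(-20\right) = -20$)
$x{\left(O{\left(1 \right)} \right)} h + w = \left(14 + 1^{2} - 9\right) \left(-20\right) + 35 = \left(14 + 1 - 9\right) \left(-20\right) + 35 = 6 \left(-20\right) + 35 = -120 + 35 = -85$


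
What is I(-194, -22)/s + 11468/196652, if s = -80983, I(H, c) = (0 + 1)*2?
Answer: 232079935/3981367229 ≈ 0.058291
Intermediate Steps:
I(H, c) = 2 (I(H, c) = 1*2 = 2)
I(-194, -22)/s + 11468/196652 = 2/(-80983) + 11468/196652 = 2*(-1/80983) + 11468*(1/196652) = -2/80983 + 2867/49163 = 232079935/3981367229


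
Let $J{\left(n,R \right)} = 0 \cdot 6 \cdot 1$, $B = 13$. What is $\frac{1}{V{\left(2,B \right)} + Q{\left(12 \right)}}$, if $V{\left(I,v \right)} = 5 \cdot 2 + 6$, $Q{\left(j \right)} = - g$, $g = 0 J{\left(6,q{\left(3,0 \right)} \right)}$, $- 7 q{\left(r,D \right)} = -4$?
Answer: $\frac{1}{16} \approx 0.0625$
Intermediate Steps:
$q{\left(r,D \right)} = \frac{4}{7}$ ($q{\left(r,D \right)} = \left(- \frac{1}{7}\right) \left(-4\right) = \frac{4}{7}$)
$J{\left(n,R \right)} = 0$ ($J{\left(n,R \right)} = 0 \cdot 1 = 0$)
$g = 0$ ($g = 0 \cdot 0 = 0$)
$Q{\left(j \right)} = 0$ ($Q{\left(j \right)} = \left(-1\right) 0 = 0$)
$V{\left(I,v \right)} = 16$ ($V{\left(I,v \right)} = 10 + 6 = 16$)
$\frac{1}{V{\left(2,B \right)} + Q{\left(12 \right)}} = \frac{1}{16 + 0} = \frac{1}{16}$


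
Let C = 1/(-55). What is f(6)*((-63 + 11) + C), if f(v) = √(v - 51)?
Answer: -8583*I*√5/55 ≈ -348.95*I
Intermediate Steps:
C = -1/55 ≈ -0.018182
f(v) = √(-51 + v)
f(6)*((-63 + 11) + C) = √(-51 + 6)*((-63 + 11) - 1/55) = √(-45)*(-52 - 1/55) = (3*I*√5)*(-2861/55) = -8583*I*√5/55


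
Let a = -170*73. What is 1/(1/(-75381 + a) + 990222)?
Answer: 87791/86932579601 ≈ 1.0099e-6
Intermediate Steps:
a = -12410
1/(1/(-75381 + a) + 990222) = 1/(1/(-75381 - 12410) + 990222) = 1/(1/(-87791) + 990222) = 1/(-1/87791 + 990222) = 1/(86932579601/87791) = 87791/86932579601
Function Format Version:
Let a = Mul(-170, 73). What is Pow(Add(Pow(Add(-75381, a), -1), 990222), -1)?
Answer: Rational(87791, 86932579601) ≈ 1.0099e-6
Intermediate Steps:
a = -12410
Pow(Add(Pow(Add(-75381, a), -1), 990222), -1) = Pow(Add(Pow(Add(-75381, -12410), -1), 990222), -1) = Pow(Add(Pow(-87791, -1), 990222), -1) = Pow(Add(Rational(-1, 87791), 990222), -1) = Pow(Rational(86932579601, 87791), -1) = Rational(87791, 86932579601)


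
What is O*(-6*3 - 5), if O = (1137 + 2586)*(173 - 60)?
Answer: -9676077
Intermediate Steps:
O = 420699 (O = 3723*113 = 420699)
O*(-6*3 - 5) = 420699*(-6*3 - 5) = 420699*(-18 - 5) = 420699*(-23) = -9676077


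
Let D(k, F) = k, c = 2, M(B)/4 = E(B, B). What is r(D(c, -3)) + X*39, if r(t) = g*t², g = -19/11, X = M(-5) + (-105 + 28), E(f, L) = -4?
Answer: -39973/11 ≈ -3633.9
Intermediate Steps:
M(B) = -16 (M(B) = 4*(-4) = -16)
X = -93 (X = -16 + (-105 + 28) = -16 - 77 = -93)
g = -19/11 (g = -19*1/11 = -19/11 ≈ -1.7273)
r(t) = -19*t²/11
r(D(c, -3)) + X*39 = -19/11*2² - 93*39 = -19/11*4 - 3627 = -76/11 - 3627 = -39973/11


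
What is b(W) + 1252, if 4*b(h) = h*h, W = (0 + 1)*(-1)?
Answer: 5009/4 ≈ 1252.3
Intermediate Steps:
W = -1 (W = 1*(-1) = -1)
b(h) = h**2/4 (b(h) = (h*h)/4 = h**2/4)
b(W) + 1252 = (1/4)*(-1)**2 + 1252 = (1/4)*1 + 1252 = 1/4 + 1252 = 5009/4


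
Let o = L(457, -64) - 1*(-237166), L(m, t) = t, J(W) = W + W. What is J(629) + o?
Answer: 238360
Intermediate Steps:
J(W) = 2*W
o = 237102 (o = -64 - 1*(-237166) = -64 + 237166 = 237102)
J(629) + o = 2*629 + 237102 = 1258 + 237102 = 238360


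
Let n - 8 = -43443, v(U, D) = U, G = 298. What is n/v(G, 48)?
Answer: -43435/298 ≈ -145.76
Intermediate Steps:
n = -43435 (n = 8 - 43443 = -43435)
n/v(G, 48) = -43435/298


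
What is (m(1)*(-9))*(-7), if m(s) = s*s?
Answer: 63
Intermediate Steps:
m(s) = s²
(m(1)*(-9))*(-7) = (1²*(-9))*(-7) = (1*(-9))*(-7) = -9*(-7) = 63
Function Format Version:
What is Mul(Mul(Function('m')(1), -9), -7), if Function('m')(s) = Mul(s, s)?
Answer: 63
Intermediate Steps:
Function('m')(s) = Pow(s, 2)
Mul(Mul(Function('m')(1), -9), -7) = Mul(Mul(Pow(1, 2), -9), -7) = Mul(Mul(1, -9), -7) = Mul(-9, -7) = 63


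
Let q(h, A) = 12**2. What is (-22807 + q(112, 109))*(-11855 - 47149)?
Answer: 1337207652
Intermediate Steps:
q(h, A) = 144
(-22807 + q(112, 109))*(-11855 - 47149) = (-22807 + 144)*(-11855 - 47149) = -22663*(-59004) = 1337207652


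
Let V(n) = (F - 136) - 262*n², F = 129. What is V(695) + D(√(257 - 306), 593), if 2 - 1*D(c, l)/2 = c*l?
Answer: -126552553 - 8302*I ≈ -1.2655e+8 - 8302.0*I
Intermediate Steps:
V(n) = -7 - 262*n² (V(n) = (129 - 136) - 262*n² = -7 - 262*n²)
D(c, l) = 4 - 2*c*l
V(695) + D(√(257 - 306), 593) = (-7 - 262*695²) + (4 - 2*√(257 - 306)*593) = (-7 - 262*483025) + (4 - 2*√(-49)*593) = (-7 - 126552550) + (4 - 2*7*I*593) = -126552557 + (4 - 8302*I) = -126552553 - 8302*I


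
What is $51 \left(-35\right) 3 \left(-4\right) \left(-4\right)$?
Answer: $-85680$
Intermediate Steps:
$51 \left(-35\right) 3 \left(-4\right) \left(-4\right) = - 1785 \left(\left(-12\right) \left(-4\right)\right) = \left(-1785\right) 48 = -85680$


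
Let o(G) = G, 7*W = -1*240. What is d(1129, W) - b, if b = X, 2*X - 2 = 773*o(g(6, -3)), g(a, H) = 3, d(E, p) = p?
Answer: -16727/14 ≈ -1194.8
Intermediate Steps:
W = -240/7 (W = (-1*240)/7 = (⅐)*(-240) = -240/7 ≈ -34.286)
X = 2321/2 (X = 1 + (773*3)/2 = 1 + (½)*2319 = 1 + 2319/2 = 2321/2 ≈ 1160.5)
b = 2321/2 ≈ 1160.5
d(1129, W) - b = -240/7 - 1*2321/2 = -240/7 - 2321/2 = -16727/14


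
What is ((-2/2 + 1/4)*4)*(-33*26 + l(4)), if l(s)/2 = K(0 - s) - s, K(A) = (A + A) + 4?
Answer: 2622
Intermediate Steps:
K(A) = 4 + 2*A (K(A) = 2*A + 4 = 4 + 2*A)
l(s) = 8 - 6*s (l(s) = 2*((4 + 2*(0 - s)) - s) = 2*((4 + 2*(-s)) - s) = 2*((4 - 2*s) - s) = 2*(4 - 3*s) = 8 - 6*s)
((-2/2 + 1/4)*4)*(-33*26 + l(4)) = ((-2/2 + 1/4)*4)*(-33*26 + (8 - 6*4)) = ((-2*½ + 1*(¼))*4)*(-858 + (8 - 24)) = ((-1 + ¼)*4)*(-858 - 16) = -¾*4*(-874) = -3*(-874) = 2622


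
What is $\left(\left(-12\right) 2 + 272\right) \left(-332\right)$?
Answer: $-82336$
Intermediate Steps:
$\left(\left(-12\right) 2 + 272\right) \left(-332\right) = \left(-24 + 272\right) \left(-332\right) = 248 \left(-332\right) = -82336$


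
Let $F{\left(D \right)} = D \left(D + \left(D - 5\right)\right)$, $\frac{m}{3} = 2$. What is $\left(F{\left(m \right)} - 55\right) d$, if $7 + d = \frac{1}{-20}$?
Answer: $\frac{1833}{20} \approx 91.65$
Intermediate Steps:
$d = - \frac{141}{20}$ ($d = -7 + \frac{1}{-20} = -7 - \frac{1}{20} = - \frac{141}{20} \approx -7.05$)
$m = 6$ ($m = 3 \cdot 2 = 6$)
$F{\left(D \right)} = D \left(-5 + 2 D\right)$ ($F{\left(D \right)} = D \left(D + \left(D - 5\right)\right) = D \left(D + \left(-5 + D\right)\right) = D \left(-5 + 2 D\right)$)
$\left(F{\left(m \right)} - 55\right) d = \left(6 \left(-5 + 2 \cdot 6\right) - 55\right) \left(- \frac{141}{20}\right) = \left(6 \left(-5 + 12\right) - 55\right) \left(- \frac{141}{20}\right) = \left(6 \cdot 7 - 55\right) \left(- \frac{141}{20}\right) = \left(42 - 55\right) \left(- \frac{141}{20}\right) = \left(-13\right) \left(- \frac{141}{20}\right) = \frac{1833}{20}$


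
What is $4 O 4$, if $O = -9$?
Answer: $-144$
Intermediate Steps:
$4 O 4 = 4 \left(-9\right) 4 = \left(-36\right) 4 = -144$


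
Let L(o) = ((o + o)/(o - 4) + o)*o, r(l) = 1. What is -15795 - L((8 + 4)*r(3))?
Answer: -15975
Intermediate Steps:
L(o) = o*(o + 2*o/(-4 + o)) (L(o) = ((2*o)/(-4 + o) + o)*o = (2*o/(-4 + o) + o)*o = (o + 2*o/(-4 + o))*o = o*(o + 2*o/(-4 + o)))
-15795 - L((8 + 4)*r(3)) = -15795 - ((8 + 4)*1)²*(-2 + (8 + 4)*1)/(-4 + (8 + 4)*1) = -15795 - (12*1)²*(-2 + 12*1)/(-4 + 12*1) = -15795 - 12²*(-2 + 12)/(-4 + 12) = -15795 - 144*10/8 = -15795 - 1*180 = -15795 - 180 = -15975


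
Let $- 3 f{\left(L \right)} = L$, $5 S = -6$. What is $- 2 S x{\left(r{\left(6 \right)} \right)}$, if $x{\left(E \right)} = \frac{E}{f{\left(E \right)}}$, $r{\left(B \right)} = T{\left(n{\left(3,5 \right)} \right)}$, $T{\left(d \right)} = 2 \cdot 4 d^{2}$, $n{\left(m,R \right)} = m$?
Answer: $- \frac{36}{5} \approx -7.2$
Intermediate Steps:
$S = - \frac{6}{5}$ ($S = \frac{1}{5} \left(-6\right) = - \frac{6}{5} \approx -1.2$)
$T{\left(d \right)} = 8 d^{2}$
$f{\left(L \right)} = - \frac{L}{3}$
$r{\left(B \right)} = 72$ ($r{\left(B \right)} = 8 \cdot 3^{2} = 8 \cdot 9 = 72$)
$x{\left(E \right)} = -3$ ($x{\left(E \right)} = \frac{E}{\left(- \frac{1}{3}\right) E} = E \left(- \frac{3}{E}\right) = -3$)
$- 2 S x{\left(r{\left(6 \right)} \right)} = \left(-2\right) \left(- \frac{6}{5}\right) \left(-3\right) = \frac{12}{5} \left(-3\right) = - \frac{36}{5}$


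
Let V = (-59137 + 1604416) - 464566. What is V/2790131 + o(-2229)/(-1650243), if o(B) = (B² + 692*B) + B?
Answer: -2589751735735/1534798050611 ≈ -1.6874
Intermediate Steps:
o(B) = B² + 693*B
V = 1080713 (V = 1545279 - 464566 = 1080713)
V/2790131 + o(-2229)/(-1650243) = 1080713/2790131 - 2229*(693 - 2229)/(-1650243) = 1080713*(1/2790131) - 2229*(-1536)*(-1/1650243) = 1080713/2790131 + 3423744*(-1/1650243) = 1080713/2790131 - 1141248/550081 = -2589751735735/1534798050611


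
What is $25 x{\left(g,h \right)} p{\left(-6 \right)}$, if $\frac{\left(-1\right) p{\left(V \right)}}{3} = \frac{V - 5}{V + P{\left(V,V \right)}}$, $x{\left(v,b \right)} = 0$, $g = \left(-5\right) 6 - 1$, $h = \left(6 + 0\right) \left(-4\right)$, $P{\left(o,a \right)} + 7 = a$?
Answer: $0$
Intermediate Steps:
$P{\left(o,a \right)} = -7 + a$
$h = -24$ ($h = 6 \left(-4\right) = -24$)
$g = -31$ ($g = -30 - 1 = -31$)
$p{\left(V \right)} = - \frac{3 \left(-5 + V\right)}{-7 + 2 V}$ ($p{\left(V \right)} = - 3 \frac{V - 5}{V + \left(-7 + V\right)} = - 3 \frac{-5 + V}{-7 + 2 V} = - \frac{3 \left(-5 + V\right)}{-7 + 2 V}$)
$25 x{\left(g,h \right)} p{\left(-6 \right)} = 25 \cdot 0 \frac{3 \left(5 - -6\right)}{-7 + 2 \left(-6\right)} = 0 \frac{3 \left(5 + 6\right)}{-7 - 12} = 0 \cdot 3 \frac{1}{-19} \cdot 11 = 0 \cdot 3 \left(- \frac{1}{19}\right) 11 = 0 \left(- \frac{33}{19}\right) = 0$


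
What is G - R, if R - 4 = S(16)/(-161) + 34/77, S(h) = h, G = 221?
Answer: 383701/1771 ≈ 216.66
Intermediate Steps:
R = 7690/1771 (R = 4 + (16/(-161) + 34/77) = 4 + (16*(-1/161) + 34*(1/77)) = 4 + (-16/161 + 34/77) = 4 + 606/1771 = 7690/1771 ≈ 4.3422)
G - R = 221 - 1*7690/1771 = 221 - 7690/1771 = 383701/1771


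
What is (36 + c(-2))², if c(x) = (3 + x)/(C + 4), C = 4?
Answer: 83521/64 ≈ 1305.0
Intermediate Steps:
c(x) = 3/8 + x/8 (c(x) = (3 + x)/(4 + 4) = (3 + x)/8 = (3 + x)*(⅛) = 3/8 + x/8)
(36 + c(-2))² = (36 + (3/8 + (⅛)*(-2)))² = (36 + (3/8 - ¼))² = (36 + ⅛)² = (289/8)² = 83521/64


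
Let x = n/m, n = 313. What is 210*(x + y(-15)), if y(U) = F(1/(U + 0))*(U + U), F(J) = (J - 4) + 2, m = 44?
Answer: 319305/22 ≈ 14514.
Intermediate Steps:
F(J) = -2 + J (F(J) = (-4 + J) + 2 = -2 + J)
y(U) = 2*U*(-2 + 1/U) (y(U) = (-2 + 1/(U + 0))*(U + U) = (-2 + 1/U)*(2*U) = 2*U*(-2 + 1/U))
x = 313/44 ≈ 7.1136
210*(x + y(-15)) = 210*(313/44 + (2 - 4*(-15))) = 210*(313/44 + (2 + 60)) = 210*(313/44 + 62) = 210*(3041/44) = 319305/22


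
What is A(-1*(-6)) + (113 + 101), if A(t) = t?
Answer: 220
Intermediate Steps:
A(-1*(-6)) + (113 + 101) = -1*(-6) + (113 + 101) = 6 + 214 = 220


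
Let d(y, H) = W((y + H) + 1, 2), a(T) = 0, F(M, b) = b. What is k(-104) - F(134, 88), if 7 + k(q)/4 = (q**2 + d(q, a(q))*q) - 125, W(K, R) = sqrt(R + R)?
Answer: 41816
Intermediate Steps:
W(K, R) = sqrt(2)*sqrt(R) (W(K, R) = sqrt(2*R) = sqrt(2)*sqrt(R))
d(y, H) = 2 (d(y, H) = sqrt(2)*sqrt(2) = 2)
k(q) = -528 + 4*q**2 + 8*q (k(q) = -28 + 4*((q**2 + 2*q) - 125) = -28 + 4*(-125 + q**2 + 2*q) = -28 + (-500 + 4*q**2 + 8*q) = -528 + 4*q**2 + 8*q)
k(-104) - F(134, 88) = (-528 + 4*(-104)**2 + 8*(-104)) - 1*88 = (-528 + 4*10816 - 832) - 88 = (-528 + 43264 - 832) - 88 = 41904 - 88 = 41816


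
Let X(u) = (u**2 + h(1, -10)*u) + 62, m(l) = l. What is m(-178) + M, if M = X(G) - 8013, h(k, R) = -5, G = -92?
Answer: 795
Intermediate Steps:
X(u) = 62 + u**2 - 5*u (X(u) = (u**2 - 5*u) + 62 = 62 + u**2 - 5*u)
M = 973 (M = (62 + (-92)**2 - 5*(-92)) - 8013 = (62 + 8464 + 460) - 8013 = 8986 - 8013 = 973)
m(-178) + M = -178 + 973 = 795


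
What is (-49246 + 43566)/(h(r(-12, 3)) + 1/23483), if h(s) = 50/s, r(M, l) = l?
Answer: -400150320/1174153 ≈ -340.80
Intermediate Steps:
(-49246 + 43566)/(h(r(-12, 3)) + 1/23483) = (-49246 + 43566)/(50/3 + 1/23483) = -5680/(50*(1/3) + 1/23483) = -5680/(50/3 + 1/23483) = -5680/1174153/70449 = -5680*70449/1174153 = -400150320/1174153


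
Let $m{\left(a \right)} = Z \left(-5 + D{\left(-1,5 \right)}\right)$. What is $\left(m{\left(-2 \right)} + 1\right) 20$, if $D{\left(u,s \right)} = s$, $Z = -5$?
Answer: $20$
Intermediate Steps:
$m{\left(a \right)} = 0$ ($m{\left(a \right)} = - 5 \left(-5 + 5\right) = \left(-5\right) 0 = 0$)
$\left(m{\left(-2 \right)} + 1\right) 20 = \left(0 + 1\right) 20 = 1 \cdot 20 = 20$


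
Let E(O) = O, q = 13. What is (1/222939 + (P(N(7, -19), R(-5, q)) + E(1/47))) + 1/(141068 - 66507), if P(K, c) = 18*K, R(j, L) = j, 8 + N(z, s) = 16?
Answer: 112518087281551/781260074613 ≈ 144.02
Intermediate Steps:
N(z, s) = 8 (N(z, s) = -8 + 16 = 8)
(1/222939 + (P(N(7, -19), R(-5, q)) + E(1/47))) + 1/(141068 - 66507) = (1/222939 + (18*8 + 1/47)) + 1/(141068 - 66507) = (1/222939 + (144 + 1/47)) + 1/74561 = (1/222939 + 6769/47) + 1/74561 = 1509074138/10478133 + 1/74561 = 112518087281551/781260074613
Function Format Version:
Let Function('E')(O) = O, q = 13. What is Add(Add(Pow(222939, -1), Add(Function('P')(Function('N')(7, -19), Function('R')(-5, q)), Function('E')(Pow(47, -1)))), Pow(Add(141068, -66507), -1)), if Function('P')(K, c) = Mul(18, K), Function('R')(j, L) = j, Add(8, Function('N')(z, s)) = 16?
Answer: Rational(112518087281551, 781260074613) ≈ 144.02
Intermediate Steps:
Function('N')(z, s) = 8 (Function('N')(z, s) = Add(-8, 16) = 8)
Add(Add(Pow(222939, -1), Add(Function('P')(Function('N')(7, -19), Function('R')(-5, q)), Function('E')(Pow(47, -1)))), Pow(Add(141068, -66507), -1)) = Add(Add(Pow(222939, -1), Add(Mul(18, 8), Pow(47, -1))), Pow(Add(141068, -66507), -1)) = Add(Add(Rational(1, 222939), Add(144, Rational(1, 47))), Pow(74561, -1)) = Add(Add(Rational(1, 222939), Rational(6769, 47)), Rational(1, 74561)) = Add(Rational(1509074138, 10478133), Rational(1, 74561)) = Rational(112518087281551, 781260074613)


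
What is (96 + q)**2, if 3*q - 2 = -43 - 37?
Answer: 4900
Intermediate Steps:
q = -26 (q = 2/3 + (-43 - 37)/3 = 2/3 + (1/3)*(-80) = 2/3 - 80/3 = -26)
(96 + q)**2 = (96 - 26)**2 = 70**2 = 4900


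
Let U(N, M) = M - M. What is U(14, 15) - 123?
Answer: -123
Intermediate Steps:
U(N, M) = 0
U(14, 15) - 123 = 0 - 123 = -123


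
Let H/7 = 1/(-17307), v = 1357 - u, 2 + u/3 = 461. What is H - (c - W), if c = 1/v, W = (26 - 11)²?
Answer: 77898667/346140 ≈ 225.05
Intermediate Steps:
u = 1377 (u = -6 + 3*461 = -6 + 1383 = 1377)
v = -20 (v = 1357 - 1*1377 = 1357 - 1377 = -20)
H = -7/17307 (H = 7/(-17307) = 7*(-1/17307) = -7/17307 ≈ -0.00040446)
W = 225 (W = 15² = 225)
c = -1/20 (c = 1/(-20) = -1/20 ≈ -0.050000)
H - (c - W) = -7/17307 - (-1/20 - 1*225) = -7/17307 - (-1/20 - 225) = -7/17307 - 1*(-4501/20) = -7/17307 + 4501/20 = 77898667/346140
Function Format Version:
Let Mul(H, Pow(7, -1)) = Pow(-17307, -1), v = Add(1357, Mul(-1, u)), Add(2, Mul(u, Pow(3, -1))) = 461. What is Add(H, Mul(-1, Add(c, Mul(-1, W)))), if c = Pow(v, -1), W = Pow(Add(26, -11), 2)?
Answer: Rational(77898667, 346140) ≈ 225.05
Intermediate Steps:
u = 1377 (u = Add(-6, Mul(3, 461)) = Add(-6, 1383) = 1377)
v = -20 (v = Add(1357, Mul(-1, 1377)) = Add(1357, -1377) = -20)
H = Rational(-7, 17307) (H = Mul(7, Pow(-17307, -1)) = Mul(7, Rational(-1, 17307)) = Rational(-7, 17307) ≈ -0.00040446)
W = 225 (W = Pow(15, 2) = 225)
c = Rational(-1, 20) (c = Pow(-20, -1) = Rational(-1, 20) ≈ -0.050000)
Add(H, Mul(-1, Add(c, Mul(-1, W)))) = Add(Rational(-7, 17307), Mul(-1, Add(Rational(-1, 20), Mul(-1, 225)))) = Add(Rational(-7, 17307), Mul(-1, Add(Rational(-1, 20), -225))) = Add(Rational(-7, 17307), Mul(-1, Rational(-4501, 20))) = Add(Rational(-7, 17307), Rational(4501, 20)) = Rational(77898667, 346140)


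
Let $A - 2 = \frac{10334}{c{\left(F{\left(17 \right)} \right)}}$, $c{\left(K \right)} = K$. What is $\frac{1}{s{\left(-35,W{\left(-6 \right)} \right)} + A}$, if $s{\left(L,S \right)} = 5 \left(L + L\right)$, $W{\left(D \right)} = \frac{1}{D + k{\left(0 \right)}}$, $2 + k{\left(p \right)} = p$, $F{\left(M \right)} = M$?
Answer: $\frac{17}{4418} \approx 0.0038479$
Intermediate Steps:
$k{\left(p \right)} = -2 + p$
$W{\left(D \right)} = \frac{1}{-2 + D}$ ($W{\left(D \right)} = \frac{1}{D + \left(-2 + 0\right)} = \frac{1}{D - 2} = \frac{1}{-2 + D}$)
$s{\left(L,S \right)} = 10 L$ ($s{\left(L,S \right)} = 5 \cdot 2 L = 10 L$)
$A = \frac{10368}{17}$ ($A = 2 + \frac{10334}{17} = \frac{10368}{17} \approx 609.88$)
$\frac{1}{s{\left(-35,W{\left(-6 \right)} \right)} + A} = \frac{1}{10 \left(-35\right) + \frac{10368}{17}} = \frac{1}{-350 + \frac{10368}{17}} = \frac{1}{\frac{4418}{17}} = \frac{17}{4418}$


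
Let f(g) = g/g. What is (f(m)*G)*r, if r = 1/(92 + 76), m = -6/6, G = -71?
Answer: -71/168 ≈ -0.42262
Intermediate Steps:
m = -1 (m = -6*1/6 = -1)
f(g) = 1
r = 1/168 ≈ 0.0059524
(f(m)*G)*r = (1*(-71))*(1/168) = -71*1/168 = -71/168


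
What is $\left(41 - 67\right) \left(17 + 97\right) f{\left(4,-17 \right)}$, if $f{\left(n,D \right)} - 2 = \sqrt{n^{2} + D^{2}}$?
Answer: $-5928 - 2964 \sqrt{305} \approx -57692.0$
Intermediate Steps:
$f{\left(n,D \right)} = 2 + \sqrt{D^{2} + n^{2}}$ ($f{\left(n,D \right)} = 2 + \sqrt{n^{2} + D^{2}} = 2 + \sqrt{D^{2} + n^{2}}$)
$\left(41 - 67\right) \left(17 + 97\right) f{\left(4,-17 \right)} = \left(41 - 67\right) \left(17 + 97\right) \left(2 + \sqrt{\left(-17\right)^{2} + 4^{2}}\right) = \left(-26\right) 114 \left(2 + \sqrt{289 + 16}\right) = - 2964 \left(2 + \sqrt{305}\right) = -5928 - 2964 \sqrt{305}$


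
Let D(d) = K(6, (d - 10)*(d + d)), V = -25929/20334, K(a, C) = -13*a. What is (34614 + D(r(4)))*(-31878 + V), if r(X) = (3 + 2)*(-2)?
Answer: -3731230189836/3389 ≈ -1.1010e+9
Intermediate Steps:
r(X) = -10 (r(X) = 5*(-2) = -10)
V = -8643/6778 (V = -25929*1/20334 = -8643/6778 ≈ -1.2752)
D(d) = -78 (D(d) = -13*6 = -78)
(34614 + D(r(4)))*(-31878 + V) = (34614 - 78)*(-31878 - 8643/6778) = 34536*(-216077727/6778) = -3731230189836/3389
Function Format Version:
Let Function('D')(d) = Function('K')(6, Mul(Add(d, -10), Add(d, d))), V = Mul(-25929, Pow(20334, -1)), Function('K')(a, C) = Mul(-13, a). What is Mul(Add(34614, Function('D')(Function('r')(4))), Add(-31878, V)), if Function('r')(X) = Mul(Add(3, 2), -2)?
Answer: Rational(-3731230189836, 3389) ≈ -1.1010e+9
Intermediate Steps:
Function('r')(X) = -10 (Function('r')(X) = Mul(5, -2) = -10)
V = Rational(-8643, 6778) (V = Mul(-25929, Rational(1, 20334)) = Rational(-8643, 6778) ≈ -1.2752)
Function('D')(d) = -78 (Function('D')(d) = Mul(-13, 6) = -78)
Mul(Add(34614, Function('D')(Function('r')(4))), Add(-31878, V)) = Mul(Add(34614, -78), Add(-31878, Rational(-8643, 6778))) = Mul(34536, Rational(-216077727, 6778)) = Rational(-3731230189836, 3389)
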